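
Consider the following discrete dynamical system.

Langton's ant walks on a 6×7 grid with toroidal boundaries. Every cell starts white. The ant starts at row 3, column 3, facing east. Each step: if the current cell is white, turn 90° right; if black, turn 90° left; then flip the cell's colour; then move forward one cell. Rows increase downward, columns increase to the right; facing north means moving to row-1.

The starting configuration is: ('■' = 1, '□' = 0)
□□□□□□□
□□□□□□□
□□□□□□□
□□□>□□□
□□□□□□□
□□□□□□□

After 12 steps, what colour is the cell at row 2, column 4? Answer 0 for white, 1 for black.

1

k=0  □□□□□□□
□□□□□□□
□□□□□□□
□□□>□□□
□□□□□□□
□□□□□□□
k=1  □□□□□□□
□□□□□□□
□□□□□□□
□□□■□□□
□□□v□□□
□□□□□□□
k=2  □□□□□□□
□□□□□□□
□□□□□□□
□□□■□□□
□□<■□□□
□□□□□□□
k=3  □□□□□□□
□□□□□□□
□□□□□□□
□□^■□□□
□□■■□□□
□□□□□□□
k=4  □□□□□□□
□□□□□□□
□□□□□□□
□□■>□□□
□□■■□□□
□□□□□□□
k=5  □□□□□□□
□□□□□□□
□□□^□□□
□□■□□□□
□□■■□□□
□□□□□□□
k=6  □□□□□□□
□□□□□□□
□□□■>□□
□□■□□□□
□□■■□□□
□□□□□□□
k=7  □□□□□□□
□□□□□□□
□□□■■□□
□□■□v□□
□□■■□□□
□□□□□□□
k=8  □□□□□□□
□□□□□□□
□□□■■□□
□□■<■□□
□□■■□□□
□□□□□□□
k=9  □□□□□□□
□□□□□□□
□□□^■□□
□□■■■□□
□□■■□□□
□□□□□□□
k=10  □□□□□□□
□□□□□□□
□□<□■□□
□□■■■□□
□□■■□□□
□□□□□□□
k=11  □□□□□□□
□□^□□□□
□□■□■□□
□□■■■□□
□□■■□□□
□□□□□□□
k=12  □□□□□□□
□□■>□□□
□□■□■□□
□□■■■□□
□□■■□□□
□□□□□□□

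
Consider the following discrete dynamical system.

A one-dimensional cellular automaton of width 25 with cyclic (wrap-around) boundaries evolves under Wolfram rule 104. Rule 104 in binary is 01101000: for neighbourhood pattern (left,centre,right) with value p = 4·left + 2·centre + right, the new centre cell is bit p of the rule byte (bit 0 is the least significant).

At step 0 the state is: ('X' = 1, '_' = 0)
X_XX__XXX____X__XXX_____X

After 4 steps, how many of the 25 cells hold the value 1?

0

t=0: X_XX__XXX____X__XXX_____X
t=1: XXXX__X_X_______X_X_____X
t=2: ___X___X_________X______X
t=3: _________________________
t=4: _________________________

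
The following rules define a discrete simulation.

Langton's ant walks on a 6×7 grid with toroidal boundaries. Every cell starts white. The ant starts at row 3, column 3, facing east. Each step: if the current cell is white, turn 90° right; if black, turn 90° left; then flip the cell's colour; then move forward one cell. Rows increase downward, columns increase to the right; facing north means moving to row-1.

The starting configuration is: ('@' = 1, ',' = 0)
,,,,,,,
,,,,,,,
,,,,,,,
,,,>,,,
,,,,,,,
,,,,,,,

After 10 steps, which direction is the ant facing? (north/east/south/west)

[0] ,,,,,,,
,,,,,,,
,,,,,,,
,,,>,,,
,,,,,,,
,,,,,,,
[1] ,,,,,,,
,,,,,,,
,,,,,,,
,,,@,,,
,,,v,,,
,,,,,,,
[2] ,,,,,,,
,,,,,,,
,,,,,,,
,,,@,,,
,,<@,,,
,,,,,,,
[3] ,,,,,,,
,,,,,,,
,,,,,,,
,,^@,,,
,,@@,,,
,,,,,,,
[4] ,,,,,,,
,,,,,,,
,,,,,,,
,,@>,,,
,,@@,,,
,,,,,,,
[5] ,,,,,,,
,,,,,,,
,,,^,,,
,,@,,,,
,,@@,,,
,,,,,,,
[6] ,,,,,,,
,,,,,,,
,,,@>,,
,,@,,,,
,,@@,,,
,,,,,,,
[7] ,,,,,,,
,,,,,,,
,,,@@,,
,,@,v,,
,,@@,,,
,,,,,,,
[8] ,,,,,,,
,,,,,,,
,,,@@,,
,,@<@,,
,,@@,,,
,,,,,,,
[9] ,,,,,,,
,,,,,,,
,,,^@,,
,,@@@,,
,,@@,,,
,,,,,,,
[10] ,,,,,,,
,,,,,,,
,,<,@,,
,,@@@,,
,,@@,,,
,,,,,,,

west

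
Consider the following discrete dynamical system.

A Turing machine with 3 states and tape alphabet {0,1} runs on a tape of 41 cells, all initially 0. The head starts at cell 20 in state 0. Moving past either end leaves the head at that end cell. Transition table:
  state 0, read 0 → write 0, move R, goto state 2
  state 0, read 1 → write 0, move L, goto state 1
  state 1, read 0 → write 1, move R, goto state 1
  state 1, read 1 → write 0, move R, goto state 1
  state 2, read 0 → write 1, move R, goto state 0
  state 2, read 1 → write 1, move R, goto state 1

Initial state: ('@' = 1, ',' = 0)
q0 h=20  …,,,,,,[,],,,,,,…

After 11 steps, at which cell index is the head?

31

0) q0 h=20  …,,,,,,[,],,,,,,…
1) q2 h=21  …,,,,,,[,],,,,,,…
2) q0 h=22  …,,,,,@[,],,,,,,…
3) q2 h=23  …,,,,@,[,],,,,,,…
4) q0 h=24  …,,,@,@[,],,,,,,…
5) q2 h=25  …,,@,@,[,],,,,,,…
6) q0 h=26  …,@,@,@[,],,,,,,…
7) q2 h=27  …@,@,@,[,],,,,,,…
8) q0 h=28  …,@,@,@[,],,,,,,…
9) q2 h=29  …@,@,@,[,],,,,,,…
10) q0 h=30  …,@,@,@[,],,,,,,…
11) q2 h=31  …@,@,@,[,],,,,,,…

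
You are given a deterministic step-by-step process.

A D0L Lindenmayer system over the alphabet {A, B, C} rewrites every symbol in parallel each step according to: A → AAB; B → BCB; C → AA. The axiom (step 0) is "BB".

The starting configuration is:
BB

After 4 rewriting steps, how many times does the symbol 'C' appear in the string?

gen 0: BB
gen 1: BCBBCB
gen 2: BCBAABCBBCBAABCB
gen 3: BCBAABCBAABAABBCBAABCBBCBAABCBAABAABBCBAABCB
gen 4: BCBAABCBAABAABBCBAABCBAABAABBCBAABAABBCBBCBAABCBAABAABBCBA…ABCBAABAABBCBAABCBAABAABBCBAABAABBCBBCBAABCBAABAABBCBAABCB  (len 124)

20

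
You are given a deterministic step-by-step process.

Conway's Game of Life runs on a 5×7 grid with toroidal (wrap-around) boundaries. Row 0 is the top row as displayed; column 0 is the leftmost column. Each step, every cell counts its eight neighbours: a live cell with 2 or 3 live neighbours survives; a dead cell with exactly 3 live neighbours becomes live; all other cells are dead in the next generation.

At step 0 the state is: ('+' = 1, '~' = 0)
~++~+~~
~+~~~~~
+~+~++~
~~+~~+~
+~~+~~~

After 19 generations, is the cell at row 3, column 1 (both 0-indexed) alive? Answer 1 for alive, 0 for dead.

0

gen 0: ~++~+~~
~+~~~~~
+~+~++~
~~+~~+~
+~~+~~~
gen 1: ++++~~~
+~~~++~
~~+++++
~~+~~+~
~~~++~~
gen 2: +++~~++
+~~~~~~
~++~~~~
~~+~~~+
~~~~+~~
gen 3: ++~~~++
~~~~~~~
+++~~~~
~+++~~~
~~++~~~
gen 4: +++~~~+
~~+~~~~
+~~+~~~
+~~~~~~
~~~++~+
gen 5: +++~~++
~~++~~+
~+~~~~~
+~~++~+
~~++~++
gen 6: ~~~~~~~
~~~+~++
~+~~+++
++~++~+
~~~~~~~
gen 7: ~~~~~~~
+~~~~~+
~+~~~~~
~++++~+
+~~~~~~
gen 8: +~~~~~+
+~~~~~~
~+~+~++
~+++~~~
++++~~~
gen 9: ~~+~~~+
~+~~~+~
~+~++~+
~~~~~~+
~~~+~~+
gen 10: +~+~~++
~+~++++
~~+~+~+
~~+++~+
+~~~~++
gen 11: ~~++~~~
~+~~~~~
~+~~~~+
~++~+~~
~~+~~~~
gen 12: ~+++~~~
++~~~~~
~+~~~~~
++++~~~
~~~~~~~
gen 13: +++~~~~
+~~~~~~
~~~~~~~
+++~~~~
+~~~~~~
gen 14: +~~~~~+
+~~~~~~
+~~~~~~
++~~~~~
~~~~~~+
gen 15: +~~~~~+
++~~~~~
+~~~~~+
++~~~~+
~+~~~~+
gen 16: ~~~~~~+
~+~~~~~
~~~~~~~
~+~~~+~
~+~~~+~
gen 17: +~~~~~~
~~~~~~~
~~~~~~~
~~~~~~~
+~~~~++
gen 18: +~~~~~~
~~~~~~~
~~~~~~~
~~~~~~+
+~~~~~+
gen 19: +~~~~~+
~~~~~~~
~~~~~~~
+~~~~~+
+~~~~~+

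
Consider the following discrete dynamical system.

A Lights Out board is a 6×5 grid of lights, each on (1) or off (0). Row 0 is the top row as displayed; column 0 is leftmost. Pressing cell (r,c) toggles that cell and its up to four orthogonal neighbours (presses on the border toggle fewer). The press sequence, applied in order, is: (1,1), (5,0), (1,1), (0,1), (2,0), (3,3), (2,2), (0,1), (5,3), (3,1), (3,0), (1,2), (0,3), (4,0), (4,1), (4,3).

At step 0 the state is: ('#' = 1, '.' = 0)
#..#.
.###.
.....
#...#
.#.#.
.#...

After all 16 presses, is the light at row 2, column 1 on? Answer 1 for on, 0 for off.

1

t=0: #..#.
.###.
.....
#...#
.#.#.
.#...
t=1: ##.#.
#..#.
.#...
#...#
.#.#.
.#...
t=2: ##.#.
#..#.
.#...
#...#
##.#.
#....
t=3: #..#.
.###.
.....
#...#
##.#.
#....
t=4: .###.
..##.
.....
#...#
##.#.
#....
t=5: .###.
#.##.
##...
....#
##.#.
#....
t=6: .###.
#.##.
##.#.
..##.
##...
#....
t=7: .###.
#..#.
#.#..
...#.
##...
#....
t=8: #..#.
##.#.
#.#..
...#.
##...
#....
t=9: #..#.
##.#.
#.#..
...#.
##.#.
#.###
t=10: #..#.
##.#.
###..
####.
#..#.
#.###
t=11: #..#.
##.#.
.##..
..##.
...#.
#.###
t=12: #.##.
#.#..
.#...
..##.
...#.
#.###
t=13: #...#
#.##.
.#...
..##.
...#.
#.###
t=14: #...#
#.##.
.#...
#.##.
##.#.
..###
t=15: #...#
#.##.
.#...
####.
..##.
.####
t=16: #...#
#.##.
.#...
###..
....#
.##.#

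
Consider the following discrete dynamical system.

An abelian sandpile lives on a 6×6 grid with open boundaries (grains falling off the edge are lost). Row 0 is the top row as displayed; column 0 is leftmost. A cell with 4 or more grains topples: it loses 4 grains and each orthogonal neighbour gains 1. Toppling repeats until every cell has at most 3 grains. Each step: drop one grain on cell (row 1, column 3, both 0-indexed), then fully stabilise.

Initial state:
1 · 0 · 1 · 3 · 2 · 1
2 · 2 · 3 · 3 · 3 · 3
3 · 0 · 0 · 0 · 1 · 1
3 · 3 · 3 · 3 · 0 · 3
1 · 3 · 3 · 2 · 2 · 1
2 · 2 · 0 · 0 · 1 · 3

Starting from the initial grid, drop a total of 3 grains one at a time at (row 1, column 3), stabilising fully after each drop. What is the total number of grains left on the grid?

[0] 1 · 0 · 1 · 3 · 2 · 1
2 · 2 · 3 · 3 · 3 · 3
3 · 0 · 0 · 0 · 1 · 1
3 · 3 · 3 · 3 · 0 · 3
1 · 3 · 3 · 2 · 2 · 1
2 · 2 · 0 · 0 · 1 · 3
[1] 1 · 0 · 3 · 1 · 0 · 3
2 · 3 · 0 · 3 · 2 · 0
3 · 0 · 1 · 1 · 2 · 2
3 · 3 · 3 · 3 · 0 · 3
1 · 3 · 3 · 2 · 2 · 1
2 · 2 · 0 · 0 · 1 · 3
[2] 1 · 0 · 3 · 2 · 0 · 3
2 · 3 · 1 · 0 · 3 · 0
3 · 0 · 1 · 2 · 2 · 2
3 · 3 · 3 · 3 · 0 · 3
1 · 3 · 3 · 2 · 2 · 1
2 · 2 · 0 · 0 · 1 · 3
[3] 1 · 0 · 3 · 2 · 0 · 3
2 · 3 · 1 · 1 · 3 · 0
3 · 0 · 1 · 2 · 2 · 2
3 · 3 · 3 · 3 · 0 · 3
1 · 3 · 3 · 2 · 2 · 1
2 · 2 · 0 · 0 · 1 · 3

64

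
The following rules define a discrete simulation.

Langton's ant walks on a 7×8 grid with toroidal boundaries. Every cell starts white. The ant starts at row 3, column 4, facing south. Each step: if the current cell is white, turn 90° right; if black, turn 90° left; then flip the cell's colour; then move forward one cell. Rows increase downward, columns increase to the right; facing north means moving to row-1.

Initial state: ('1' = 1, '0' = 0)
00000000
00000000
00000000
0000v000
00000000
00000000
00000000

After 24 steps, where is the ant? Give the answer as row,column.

1,6

k=0  00000000
00000000
00000000
0000v000
00000000
00000000
00000000
k=1  00000000
00000000
00000000
000<1000
00000000
00000000
00000000
k=2  00000000
00000000
000^0000
00011000
00000000
00000000
00000000
k=3  00000000
00000000
0001>000
00011000
00000000
00000000
00000000
k=4  00000000
00000000
00011000
0001v000
00000000
00000000
00000000
k=5  00000000
00000000
00011000
00010>00
00000000
00000000
00000000
k=6  00000000
00000000
00011000
00010100
00000v00
00000000
00000000
k=7  00000000
00000000
00011000
00010100
0000<100
00000000
00000000
k=8  00000000
00000000
00011000
0001^100
00001100
00000000
00000000
k=9  00000000
00000000
00011000
00011>00
00001100
00000000
00000000
k=10  00000000
00000000
00011^00
00011000
00001100
00000000
00000000
k=11  00000000
00000000
000111>0
00011000
00001100
00000000
00000000
k=12  00000000
00000000
00011110
000110v0
00001100
00000000
00000000
k=13  00000000
00000000
00011110
00011<10
00001100
00000000
00000000
k=14  00000000
00000000
00011^10
00011110
00001100
00000000
00000000
k=15  00000000
00000000
0001<010
00011110
00001100
00000000
00000000
k=16  00000000
00000000
00010010
0001v110
00001100
00000000
00000000
k=17  00000000
00000000
00010010
00010>10
00001100
00000000
00000000
k=18  00000000
00000000
00010^10
00010010
00001100
00000000
00000000
k=19  00000000
00000000
000101>0
00010010
00001100
00000000
00000000
k=20  00000000
000000^0
00010100
00010010
00001100
00000000
00000000
k=21  00000000
0000001>
00010100
00010010
00001100
00000000
00000000
k=22  00000000
00000011
0001010v
00010010
00001100
00000000
00000000
k=23  00000000
00000011
000101<1
00010010
00001100
00000000
00000000
k=24  00000000
000000^1
00010111
00010010
00001100
00000000
00000000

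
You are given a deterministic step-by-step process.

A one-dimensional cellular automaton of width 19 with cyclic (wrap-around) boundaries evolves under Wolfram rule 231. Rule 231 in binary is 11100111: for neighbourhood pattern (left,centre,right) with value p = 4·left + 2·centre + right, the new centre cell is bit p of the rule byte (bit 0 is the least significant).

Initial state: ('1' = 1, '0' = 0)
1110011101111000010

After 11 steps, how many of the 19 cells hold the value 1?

step 0: 1110011101111000010
step 1: 0110101110111011111
step 2: 1011110111011101111
step 3: 1101111011101110111
step 4: 1110111101110111011
step 5: 1111011110111011101
step 6: 1111101111011101110
step 7: 0111110111101110111
step 8: 1011111011110111011
step 9: 1101111101111011101
step 10: 1110111110111101110
step 11: 0111011111011110111

15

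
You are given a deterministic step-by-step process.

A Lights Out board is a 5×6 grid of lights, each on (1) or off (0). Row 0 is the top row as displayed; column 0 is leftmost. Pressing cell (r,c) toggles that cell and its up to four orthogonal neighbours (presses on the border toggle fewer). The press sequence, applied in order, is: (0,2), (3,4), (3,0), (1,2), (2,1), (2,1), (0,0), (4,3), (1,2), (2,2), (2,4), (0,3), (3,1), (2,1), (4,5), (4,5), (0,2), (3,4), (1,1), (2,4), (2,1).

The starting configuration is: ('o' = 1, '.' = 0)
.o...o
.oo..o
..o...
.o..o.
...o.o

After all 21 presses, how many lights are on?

20

0) .o...o
.oo..o
..o...
.o..o.
...o.o
1) ..oo.o
.o...o
..o...
.o..o.
...o.o
2) ..oo.o
.o...o
..o.o.
.o.o.o
...ooo
3) ..oo.o
.o...o
o.o.o.
o..o.o
o..ooo
4) ...o.o
..oo.o
o...o.
o..o.o
o..ooo
5) ...o.o
.ooo.o
.oo.o.
oo.o.o
o..ooo
6) ...o.o
..oo.o
o...o.
o..o.o
o..ooo
7) oo.o.o
o.oo.o
o...o.
o..o.o
o..ooo
8) oo.o.o
o.oo.o
o...o.
o....o
o.o..o
9) oooo.o
oo...o
o.o.o.
o....o
o.o..o
10) oooo.o
ooo..o
oo.oo.
o.o..o
o.o..o
11) oooo.o
ooo.oo
oo...o
o.o.oo
o.o..o
12) oo..oo
oooooo
oo...o
o.o.oo
o.o..o
13) oo..oo
oooooo
o....o
.o..oo
ooo..o
14) oo..oo
o.oooo
.oo..o
....oo
ooo..o
15) oo..oo
o.oooo
.oo..o
....o.
ooo.o.
16) oo..oo
o.oooo
.oo..o
....oo
ooo..o
17) o.oooo
o..ooo
.oo..o
....oo
ooo..o
18) o.oooo
o..ooo
.oo.oo
...o..
ooo.oo
19) oooooo
.ooooo
..o.oo
...o..
ooo.oo
20) oooooo
.ooo.o
..oo..
...oo.
ooo.oo
21) oooooo
..oo.o
oo.o..
.o.oo.
ooo.oo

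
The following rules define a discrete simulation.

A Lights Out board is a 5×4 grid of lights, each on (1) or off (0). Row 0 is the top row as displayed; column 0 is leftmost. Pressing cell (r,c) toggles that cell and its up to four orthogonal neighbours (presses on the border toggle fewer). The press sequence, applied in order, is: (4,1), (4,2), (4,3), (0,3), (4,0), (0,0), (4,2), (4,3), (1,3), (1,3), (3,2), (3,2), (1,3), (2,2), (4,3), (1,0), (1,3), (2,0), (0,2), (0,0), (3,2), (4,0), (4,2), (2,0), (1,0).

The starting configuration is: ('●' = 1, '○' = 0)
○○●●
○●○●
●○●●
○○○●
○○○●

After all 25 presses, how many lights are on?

11

0) ○○●●
○●○●
●○●●
○○○●
○○○●
1) ○○●●
○●○●
●○●●
○●○●
●●●●
2) ○○●●
○●○●
●○●●
○●●●
●○○○
3) ○○●●
○●○●
●○●●
○●●○
●○●●
4) ○○○○
○●○○
●○●●
○●●○
●○●●
5) ○○○○
○●○○
●○●●
●●●○
○●●●
6) ●●○○
●●○○
●○●●
●●●○
○●●●
7) ●●○○
●●○○
●○●●
●●○○
○○○○
8) ●●○○
●●○○
●○●●
●●○●
○○●●
9) ●●○●
●●●●
●○●○
●●○●
○○●●
10) ●●○○
●●○○
●○●●
●●○●
○○●●
11) ●●○○
●●○○
●○○●
●○●○
○○○●
12) ●●○○
●●○○
●○●●
●●○●
○○●●
13) ●●○●
●●●●
●○●○
●●○●
○○●●
14) ●●○●
●●○●
●●○●
●●●●
○○●●
15) ●●○●
●●○●
●●○●
●●●○
○○○○
16) ○●○●
○○○●
○●○●
●●●○
○○○○
17) ○●○○
○○●○
○●○○
●●●○
○○○○
18) ○●○○
●○●○
●○○○
○●●○
○○○○
19) ○○●●
●○○○
●○○○
○●●○
○○○○
20) ●●●●
○○○○
●○○○
○●●○
○○○○
21) ●●●●
○○○○
●○●○
○○○●
○○●○
22) ●●●●
○○○○
●○●○
●○○●
●●●○
23) ●●●●
○○○○
●○●○
●○●●
●○○●
24) ●●●●
●○○○
○●●○
○○●●
●○○●
25) ○●●●
○●○○
●●●○
○○●●
●○○●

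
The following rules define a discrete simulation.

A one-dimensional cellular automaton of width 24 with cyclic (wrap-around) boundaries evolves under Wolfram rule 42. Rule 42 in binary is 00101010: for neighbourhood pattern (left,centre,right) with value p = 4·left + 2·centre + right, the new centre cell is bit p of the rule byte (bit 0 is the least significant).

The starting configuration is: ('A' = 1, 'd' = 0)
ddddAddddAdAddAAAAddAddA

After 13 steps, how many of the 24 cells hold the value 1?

7

step 0: ddddAddddAdAddAAAAddAddA
step 1: dddAddddAdAddAAddddAddAd
step 2: ddAddddAdAddAAddddAddAdd
step 3: dAddddAdAddAAddddAddAddd
step 4: AddddAdAddAAddddAddAdddd
step 5: ddddAdAddAAddddAddAddddA
step 6: dddAdAddAAddddAddAddddAd
step 7: ddAdAddAAddddAddAddddAdd
step 8: dAdAddAAddddAddAddddAddd
step 9: AdAddAAddddAddAddddAdddd
step 10: dAddAAddddAddAddddAddddA
step 11: AddAAddddAddAddddAddddAd
step 12: ddAAddddAddAddddAddddAdA
step 13: dAAddddAddAddddAddddAdAd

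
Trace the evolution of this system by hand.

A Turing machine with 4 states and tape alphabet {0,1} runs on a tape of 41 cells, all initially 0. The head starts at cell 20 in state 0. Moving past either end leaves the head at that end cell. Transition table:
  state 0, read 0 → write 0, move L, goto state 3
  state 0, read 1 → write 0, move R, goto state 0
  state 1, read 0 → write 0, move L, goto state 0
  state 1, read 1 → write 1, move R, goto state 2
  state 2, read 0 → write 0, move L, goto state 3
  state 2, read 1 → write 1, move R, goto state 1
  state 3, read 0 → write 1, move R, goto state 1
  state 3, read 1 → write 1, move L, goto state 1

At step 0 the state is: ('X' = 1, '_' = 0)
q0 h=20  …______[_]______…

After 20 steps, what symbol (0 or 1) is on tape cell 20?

step 0: q0 h=20  …______[_]______…
step 1: q3 h=19  …______[_]______…
step 2: q1 h=20  …_____X[_]______…
step 3: q0 h=19  …______[X]______…
step 4: q0 h=20  …______[_]______…
step 5: q3 h=19  …______[_]______…
step 6: q1 h=20  …_____X[_]______…
step 7: q0 h=19  …______[X]______…
step 8: q0 h=20  …______[_]______…
step 9: q3 h=19  …______[_]______…
step 10: q1 h=20  …_____X[_]______…
step 11: q0 h=19  …______[X]______…
step 12: q0 h=20  …______[_]______…
step 13: q3 h=19  …______[_]______…
step 14: q1 h=20  …_____X[_]______…
step 15: q0 h=19  …______[X]______…
step 16: q0 h=20  …______[_]______…
step 17: q3 h=19  …______[_]______…
step 18: q1 h=20  …_____X[_]______…
step 19: q0 h=19  …______[X]______…
step 20: q0 h=20  …______[_]______…

0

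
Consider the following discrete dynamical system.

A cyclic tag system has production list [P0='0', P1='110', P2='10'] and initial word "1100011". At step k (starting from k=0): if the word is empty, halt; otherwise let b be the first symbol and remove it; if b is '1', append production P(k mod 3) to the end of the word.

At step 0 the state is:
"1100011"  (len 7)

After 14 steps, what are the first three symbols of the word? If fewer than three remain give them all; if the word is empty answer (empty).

100

k=0  "1100011"  (len 7)
k=1  "1000110"  (len 7)
k=2  "000110110"  (len 9)
k=3  "00110110"  (len 8)
k=4  "0110110"  (len 7)
k=5  "110110"  (len 6)
k=6  "1011010"  (len 7)
k=7  "0110100"  (len 7)
k=8  "110100"  (len 6)
k=9  "1010010"  (len 7)
k=10  "0100100"  (len 7)
k=11  "100100"  (len 6)
k=12  "0010010"  (len 7)
k=13  "010010"  (len 6)
k=14  "10010"  (len 5)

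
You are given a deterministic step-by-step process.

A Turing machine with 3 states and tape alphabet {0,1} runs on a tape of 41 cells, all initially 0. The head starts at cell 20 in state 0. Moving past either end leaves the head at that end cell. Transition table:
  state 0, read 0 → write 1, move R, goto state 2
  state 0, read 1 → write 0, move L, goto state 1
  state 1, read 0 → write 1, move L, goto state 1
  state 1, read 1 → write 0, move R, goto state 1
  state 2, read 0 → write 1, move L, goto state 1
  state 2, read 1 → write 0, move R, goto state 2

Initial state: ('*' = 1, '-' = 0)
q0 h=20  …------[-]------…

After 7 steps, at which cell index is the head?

19

[0] q0 h=20  …------[-]------…
[1] q2 h=21  …-----*[-]------…
[2] q1 h=20  …------[*]*-----…
[3] q1 h=21  …------[*]------…
[4] q1 h=22  …------[-]------…
[5] q1 h=21  …------[-]*-----…
[6] q1 h=20  …------[-]**----…
[7] q1 h=19  …------[-]***---…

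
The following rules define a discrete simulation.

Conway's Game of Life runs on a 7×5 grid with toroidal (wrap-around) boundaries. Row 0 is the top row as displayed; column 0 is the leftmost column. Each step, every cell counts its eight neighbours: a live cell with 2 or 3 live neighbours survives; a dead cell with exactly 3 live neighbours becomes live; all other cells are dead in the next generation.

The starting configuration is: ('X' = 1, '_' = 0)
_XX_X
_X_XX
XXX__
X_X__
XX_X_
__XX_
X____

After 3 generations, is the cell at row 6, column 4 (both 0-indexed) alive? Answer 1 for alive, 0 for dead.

t=0: _XX_X
_X_XX
XXX__
X_X__
XX_X_
__XX_
X____
t=1: _XX_X
____X
_____
___X_
X__X_
X_XX_
X___X
t=2: _X__X
X__X_
_____
____X
_X_X_
X_XX_
_____
t=3: X___X
X___X
____X
_____
XX_X_
_XXXX
XXXXX

1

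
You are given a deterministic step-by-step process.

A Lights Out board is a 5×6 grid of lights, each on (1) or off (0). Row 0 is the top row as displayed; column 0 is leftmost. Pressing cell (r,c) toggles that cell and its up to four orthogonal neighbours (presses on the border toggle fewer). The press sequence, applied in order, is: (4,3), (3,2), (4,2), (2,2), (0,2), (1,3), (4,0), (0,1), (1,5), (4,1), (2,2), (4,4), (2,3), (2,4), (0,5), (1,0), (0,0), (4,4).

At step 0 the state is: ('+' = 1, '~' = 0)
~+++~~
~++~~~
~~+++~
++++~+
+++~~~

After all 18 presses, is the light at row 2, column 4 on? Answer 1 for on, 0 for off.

step 0: ~+++~~
~++~~~
~~+++~
++++~+
+++~~~
step 1: ~+++~~
~++~~~
~~+++~
+++~~+
++~++~
step 2: ~+++~~
~++~~~
~~~++~
+~~+~+
+++++~
step 3: ~+++~~
~++~~~
~~~++~
+~++~+
+~~~+~
step 4: ~+++~~
~+~~~~
~++~+~
+~~+~+
+~~~+~
step 5: ~~~~~~
~++~~~
~++~+~
+~~+~+
+~~~+~
step 6: ~~~+~~
~+~++~
~++++~
+~~+~+
+~~~+~
step 7: ~~~+~~
~+~++~
~++++~
~~~+~+
~+~~+~
step 8: ++++~~
~~~++~
~++++~
~~~+~+
~+~~+~
step 9: ++++~+
~~~+~+
~+++++
~~~+~+
~+~~+~
step 10: ++++~+
~~~+~+
~+++++
~+~+~+
+~+~+~
step 11: ++++~+
~~++~+
~~~~++
~+++~+
+~+~+~
step 12: ++++~+
~~++~+
~~~~++
~+++++
+~++~+
step 13: ++++~+
~~+~~+
~~++~+
~++~++
+~++~+
step 14: ++++~+
~~+~++
~~+~+~
~++~~+
+~++~+
step 15: +++++~
~~+~+~
~~+~+~
~++~~+
+~++~+
step 16: ~++++~
+++~+~
+~+~+~
~++~~+
+~++~+
step 17: +~+++~
~++~+~
+~+~+~
~++~~+
+~++~+
step 18: +~+++~
~++~+~
+~+~+~
~++~++
+~+~+~

1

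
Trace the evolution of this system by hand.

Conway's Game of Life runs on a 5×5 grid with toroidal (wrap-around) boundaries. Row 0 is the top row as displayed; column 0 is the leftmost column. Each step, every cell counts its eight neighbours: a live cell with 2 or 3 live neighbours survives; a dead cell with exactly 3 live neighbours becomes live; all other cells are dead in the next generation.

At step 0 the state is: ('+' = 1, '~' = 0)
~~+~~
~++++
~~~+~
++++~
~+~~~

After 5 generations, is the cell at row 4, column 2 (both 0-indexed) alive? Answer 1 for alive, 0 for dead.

1

gen 0: ~~+~~
~++++
~~~+~
++++~
~+~~~
gen 1: +~~~~
~+~~+
~~~~~
++~++
+~~+~
gen 2: ++~~~
+~~~~
~+++~
++++~
~~++~
gen 3: +++~+
+~~~+
~~~+~
+~~~~
~~~+~
gen 4: ~++~~
~~+~~
+~~~~
~~~~+
~~++~
gen 5: ~+~~~
~~+~~
~~~~~
~~~++
~+++~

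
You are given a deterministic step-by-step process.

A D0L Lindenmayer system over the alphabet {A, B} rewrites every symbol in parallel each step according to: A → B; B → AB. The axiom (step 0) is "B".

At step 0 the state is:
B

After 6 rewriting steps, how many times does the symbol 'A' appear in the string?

8

gen 0: B
gen 1: AB
gen 2: BAB
gen 3: ABBAB
gen 4: BABABBAB
gen 5: ABBABBABABBAB
gen 6: BABABBABABBABBABABBAB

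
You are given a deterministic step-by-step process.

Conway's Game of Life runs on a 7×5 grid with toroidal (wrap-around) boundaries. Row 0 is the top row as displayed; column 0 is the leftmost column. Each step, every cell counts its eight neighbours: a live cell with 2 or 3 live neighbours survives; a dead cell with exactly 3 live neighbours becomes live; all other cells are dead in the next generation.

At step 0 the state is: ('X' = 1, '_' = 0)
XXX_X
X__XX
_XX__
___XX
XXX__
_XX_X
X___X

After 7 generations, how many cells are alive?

k=0  XXX_X
X__XX
_XX__
___XX
XXX__
_XX_X
X___X
k=1  __X__
_____
_XX__
___XX
_____
__X_X
_____
k=2  _____
_XX__
__XX_
__XX_
____X
_____
___X_
k=3  __X__
_XXX_
_____
__X_X
___X_
_____
_____
k=4  _XXX_
_XXX_
_X___
___X_
___X_
_____
_____
k=5  _X_X_
X__X_
_X_X_
__X__
_____
_____
__X__
k=6  _X_XX
XX_X_
_X_XX
__X__
_____
_____
__X__
k=7  _X_XX
_X___
_X_XX
__XX_
_____
_____
__XX_

11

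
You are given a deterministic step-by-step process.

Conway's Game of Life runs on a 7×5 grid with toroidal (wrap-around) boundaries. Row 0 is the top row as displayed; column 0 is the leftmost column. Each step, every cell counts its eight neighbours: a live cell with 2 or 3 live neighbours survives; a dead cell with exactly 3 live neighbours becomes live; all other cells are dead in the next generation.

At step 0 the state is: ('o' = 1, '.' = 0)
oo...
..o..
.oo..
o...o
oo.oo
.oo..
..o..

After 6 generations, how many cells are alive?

12

0) oo...
..o..
.oo..
o...o
oo.oo
.oo..
..o..
1) .oo..
o.o..
oooo.
.....
...o.
....o
o.o..
2) o.oo.
o...o
o.ooo
.o.oo
.....
...oo
o.oo.
3) o.o..
.....
..o..
.o...
o.o..
..ooo
o....
4) .o...
.o...
.....
.oo..
o.o.o
o.ooo
o.o..
5) ooo..
.....
.oo..
oooo.
.....
..o..
o.o..
6) o.o..
o....
o..o.
o..o.
...o.
.o...
o.oo.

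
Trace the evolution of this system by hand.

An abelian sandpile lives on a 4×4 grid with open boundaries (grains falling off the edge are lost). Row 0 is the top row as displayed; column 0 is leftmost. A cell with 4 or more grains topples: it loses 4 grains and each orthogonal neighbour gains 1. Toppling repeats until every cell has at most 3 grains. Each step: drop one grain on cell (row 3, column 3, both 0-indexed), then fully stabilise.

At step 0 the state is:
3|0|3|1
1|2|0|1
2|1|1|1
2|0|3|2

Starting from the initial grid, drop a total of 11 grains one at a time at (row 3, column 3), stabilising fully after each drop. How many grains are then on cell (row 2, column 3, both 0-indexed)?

t=0: 3|0|3|1
1|2|0|1
2|1|1|1
2|0|3|2
t=1: 3|0|3|1
1|2|0|1
2|1|1|1
2|0|3|3
t=2: 3|0|3|1
1|2|0|1
2|1|2|2
2|1|0|1
t=3: 3|0|3|1
1|2|0|1
2|1|2|2
2|1|0|2
t=4: 3|0|3|1
1|2|0|1
2|1|2|2
2|1|0|3
t=5: 3|0|3|1
1|2|0|1
2|1|2|3
2|1|1|0
t=6: 3|0|3|1
1|2|0|1
2|1|2|3
2|1|1|1
t=7: 3|0|3|1
1|2|0|1
2|1|2|3
2|1|1|2
t=8: 3|0|3|1
1|2|0|1
2|1|2|3
2|1|1|3
t=9: 3|0|3|1
1|2|0|2
2|1|3|0
2|1|2|1
t=10: 3|0|3|1
1|2|0|2
2|1|3|0
2|1|2|2
t=11: 3|0|3|1
1|2|0|2
2|1|3|0
2|1|2|3

0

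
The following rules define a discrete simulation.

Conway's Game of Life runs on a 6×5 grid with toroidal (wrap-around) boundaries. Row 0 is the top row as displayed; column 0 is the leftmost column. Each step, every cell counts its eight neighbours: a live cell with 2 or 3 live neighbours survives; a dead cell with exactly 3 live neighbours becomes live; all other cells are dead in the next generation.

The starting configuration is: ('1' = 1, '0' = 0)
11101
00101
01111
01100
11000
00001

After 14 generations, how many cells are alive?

[0] 11101
00101
01111
01100
11000
00001
[1] 01101
00000
00001
00001
11100
00111
[2] 11101
10010
00000
01011
11100
00001
[3] 01100
10110
10110
01011
01100
00001
[4] 11101
10000
10000
00001
01101
10010
[5] 00110
00000
10001
01011
01101
00000
[6] 00000
00011
10011
01000
01101
01000
[7] 00000
10010
10110
01000
01100
11100
[8] 10101
01110
10110
10010
00000
10100
[9] 10001
00000
10000
01110
01001
10011
[10] 10010
10001
01100
01111
01000
01010
[11] 11110
10111
00000
00010
01001
11001
[12] 00000
10000
00100
00000
01111
00000
[13] 00000
00000
00000
01000
00110
00110
[14] 00000
00000
00000
00100
01010
00110

5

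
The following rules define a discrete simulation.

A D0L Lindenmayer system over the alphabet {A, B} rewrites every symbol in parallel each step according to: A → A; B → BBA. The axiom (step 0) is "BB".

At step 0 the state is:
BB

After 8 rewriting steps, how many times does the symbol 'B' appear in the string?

512

gen 0: BB
gen 1: BBABBA
gen 2: BBABBAABBABBAA
gen 3: BBABBAABBABBAAABBABBAABBABBAAA
gen 4: BBABBAABBABBAAABBABBAABBABBAAAABBABBAABBABBAAABBABBAABBABBAAAA
gen 5: BBABBAABBABBAAABBABBAABBABBAAAABBABBAABBABBAAABBABBAABBABB…AABBABBAAABBABBAABBABBAAAABBABBAABBABBAAABBABBAABBABBAAAAA  (len 126)
gen 6: BBABBAABBABBAAABBABBAABBABBAAAABBABBAABBABBAAABBABBAABBABB…ABBABBAAABBABBAABBABBAAAABBABBAABBABBAAABBABBAABBABBAAAAAA  (len 254)
gen 7: BBABBAABBABBAAABBABBAABBABBAAAABBABBAABBABBAAABBABBAABBABB…BBABBAAABBABBAABBABBAAAABBABBAABBABBAAABBABBAABBABBAAAAAAA  (len 510)
gen 8: BBABBAABBABBAAABBABBAABBABBAAAABBABBAABBABBAAABBABBAABBABB…BABBAAABBABBAABBABBAAAABBABBAABBABBAAABBABBAABBABBAAAAAAAA  (len 1022)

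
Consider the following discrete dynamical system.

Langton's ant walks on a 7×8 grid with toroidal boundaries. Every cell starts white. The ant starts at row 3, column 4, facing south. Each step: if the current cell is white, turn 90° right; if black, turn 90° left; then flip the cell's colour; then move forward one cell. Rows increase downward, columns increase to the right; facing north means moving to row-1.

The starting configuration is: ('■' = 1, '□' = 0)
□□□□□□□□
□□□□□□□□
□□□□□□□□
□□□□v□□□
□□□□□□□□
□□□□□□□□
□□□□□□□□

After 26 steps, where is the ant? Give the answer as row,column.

k=0  □□□□□□□□
□□□□□□□□
□□□□□□□□
□□□□v□□□
□□□□□□□□
□□□□□□□□
□□□□□□□□
k=1  □□□□□□□□
□□□□□□□□
□□□□□□□□
□□□<■□□□
□□□□□□□□
□□□□□□□□
□□□□□□□□
k=2  □□□□□□□□
□□□□□□□□
□□□^□□□□
□□□■■□□□
□□□□□□□□
□□□□□□□□
□□□□□□□□
k=3  □□□□□□□□
□□□□□□□□
□□□■>□□□
□□□■■□□□
□□□□□□□□
□□□□□□□□
□□□□□□□□
k=4  □□□□□□□□
□□□□□□□□
□□□■■□□□
□□□■v□□□
□□□□□□□□
□□□□□□□□
□□□□□□□□
k=5  □□□□□□□□
□□□□□□□□
□□□■■□□□
□□□■□>□□
□□□□□□□□
□□□□□□□□
□□□□□□□□
k=6  □□□□□□□□
□□□□□□□□
□□□■■□□□
□□□■□■□□
□□□□□v□□
□□□□□□□□
□□□□□□□□
k=7  □□□□□□□□
□□□□□□□□
□□□■■□□□
□□□■□■□□
□□□□<■□□
□□□□□□□□
□□□□□□□□
k=8  □□□□□□□□
□□□□□□□□
□□□■■□□□
□□□■^■□□
□□□□■■□□
□□□□□□□□
□□□□□□□□
k=9  □□□□□□□□
□□□□□□□□
□□□■■□□□
□□□■■>□□
□□□□■■□□
□□□□□□□□
□□□□□□□□
k=10  □□□□□□□□
□□□□□□□□
□□□■■^□□
□□□■■□□□
□□□□■■□□
□□□□□□□□
□□□□□□□□
k=11  □□□□□□□□
□□□□□□□□
□□□■■■>□
□□□■■□□□
□□□□■■□□
□□□□□□□□
□□□□□□□□
k=12  □□□□□□□□
□□□□□□□□
□□□■■■■□
□□□■■□v□
□□□□■■□□
□□□□□□□□
□□□□□□□□
k=13  □□□□□□□□
□□□□□□□□
□□□■■■■□
□□□■■<■□
□□□□■■□□
□□□□□□□□
□□□□□□□□
k=14  □□□□□□□□
□□□□□□□□
□□□■■^■□
□□□■■■■□
□□□□■■□□
□□□□□□□□
□□□□□□□□
k=15  □□□□□□□□
□□□□□□□□
□□□■<□■□
□□□■■■■□
□□□□■■□□
□□□□□□□□
□□□□□□□□
k=16  □□□□□□□□
□□□□□□□□
□□□■□□■□
□□□■v■■□
□□□□■■□□
□□□□□□□□
□□□□□□□□
k=17  □□□□□□□□
□□□□□□□□
□□□■□□■□
□□□■□>■□
□□□□■■□□
□□□□□□□□
□□□□□□□□
k=18  □□□□□□□□
□□□□□□□□
□□□■□^■□
□□□■□□■□
□□□□■■□□
□□□□□□□□
□□□□□□□□
k=19  □□□□□□□□
□□□□□□□□
□□□■□■>□
□□□■□□■□
□□□□■■□□
□□□□□□□□
□□□□□□□□
k=20  □□□□□□□□
□□□□□□^□
□□□■□■□□
□□□■□□■□
□□□□■■□□
□□□□□□□□
□□□□□□□□
k=21  □□□□□□□□
□□□□□□■>
□□□■□■□□
□□□■□□■□
□□□□■■□□
□□□□□□□□
□□□□□□□□
k=22  □□□□□□□□
□□□□□□■■
□□□■□■□v
□□□■□□■□
□□□□■■□□
□□□□□□□□
□□□□□□□□
k=23  □□□□□□□□
□□□□□□■■
□□□■□■<■
□□□■□□■□
□□□□■■□□
□□□□□□□□
□□□□□□□□
k=24  □□□□□□□□
□□□□□□^■
□□□■□■■■
□□□■□□■□
□□□□■■□□
□□□□□□□□
□□□□□□□□
k=25  □□□□□□□□
□□□□□<□■
□□□■□■■■
□□□■□□■□
□□□□■■□□
□□□□□□□□
□□□□□□□□
k=26  □□□□□^□□
□□□□□■□■
□□□■□■■■
□□□■□□■□
□□□□■■□□
□□□□□□□□
□□□□□□□□

0,5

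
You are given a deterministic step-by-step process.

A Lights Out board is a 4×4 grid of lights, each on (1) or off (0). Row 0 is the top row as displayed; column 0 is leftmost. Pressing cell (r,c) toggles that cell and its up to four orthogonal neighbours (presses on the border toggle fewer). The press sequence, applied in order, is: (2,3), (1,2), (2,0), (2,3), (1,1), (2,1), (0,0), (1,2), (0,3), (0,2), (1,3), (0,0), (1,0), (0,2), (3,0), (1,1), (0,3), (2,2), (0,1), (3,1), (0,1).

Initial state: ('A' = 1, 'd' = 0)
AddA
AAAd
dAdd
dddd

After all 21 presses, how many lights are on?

7

gen 0: AddA
AAAd
dAdd
dddd
gen 1: AddA
AAAA
dAAA
dddA
gen 2: AdAA
Addd
dAdA
dddA
gen 3: AdAA
dddd
AddA
AddA
gen 4: AdAA
dddA
AdAd
Addd
gen 5: AAAA
AAAA
AAAd
Addd
gen 6: AAAA
AdAA
dddd
AAdd
gen 7: ddAA
ddAA
dddd
AAdd
gen 8: dddA
dAdd
ddAd
AAdd
gen 9: ddAd
dAdA
ddAd
AAdd
gen 10: dAdA
dAAA
ddAd
AAdd
gen 11: dAdd
dAdd
ddAA
AAdd
gen 12: Addd
AAdd
ddAA
AAdd
gen 13: dddd
dddd
AdAA
AAdd
gen 14: dAAA
ddAd
AdAA
AAdd
gen 15: dAAA
ddAd
ddAA
dddd
gen 16: ddAA
AAdd
dAAA
dddd
gen 17: dddd
AAdA
dAAA
dddd
gen 18: dddd
AAAA
dddd
ddAd
gen 19: AAAd
AdAA
dddd
ddAd
gen 20: AAAd
AdAA
dAdd
AAdd
gen 21: dddd
AAAA
dAdd
AAdd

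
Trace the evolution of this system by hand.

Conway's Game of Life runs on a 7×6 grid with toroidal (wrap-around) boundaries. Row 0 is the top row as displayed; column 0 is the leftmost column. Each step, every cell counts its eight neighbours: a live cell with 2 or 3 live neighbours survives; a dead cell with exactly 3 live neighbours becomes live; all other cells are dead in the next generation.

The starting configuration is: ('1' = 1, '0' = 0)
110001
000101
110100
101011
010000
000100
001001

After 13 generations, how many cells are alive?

16

t=0: 110001
000101
110100
101011
010000
000100
001001
t=1: 011001
000001
010100
001111
111111
001000
011011
t=2: 011101
010010
100101
000000
100000
000000
000011
t=3: 011101
010000
100011
100001
000000
000001
101111
t=4: 000001
010100
010010
100010
100001
100101
000000
t=5: 000000
101010
111111
110010
010000
100011
100011
t=6: 110110
101010
000000
000010
010010
010010
100010
t=7: 101010
101010
000101
000000
000111
110110
101010
t=8: 101010
101010
000111
000101
101101
110000
101010
t=9: 101010
101000
101000
000000
001101
000010
101000
t=10: 101000
101000
000000
011100
000110
011011
000000
t=11: 000000
000000
000100
001110
100001
001011
101101
t=12: 000000
000000
001110
001111
111000
001000
111101
t=13: 111000
000100
001001
100001
100011
000001
111100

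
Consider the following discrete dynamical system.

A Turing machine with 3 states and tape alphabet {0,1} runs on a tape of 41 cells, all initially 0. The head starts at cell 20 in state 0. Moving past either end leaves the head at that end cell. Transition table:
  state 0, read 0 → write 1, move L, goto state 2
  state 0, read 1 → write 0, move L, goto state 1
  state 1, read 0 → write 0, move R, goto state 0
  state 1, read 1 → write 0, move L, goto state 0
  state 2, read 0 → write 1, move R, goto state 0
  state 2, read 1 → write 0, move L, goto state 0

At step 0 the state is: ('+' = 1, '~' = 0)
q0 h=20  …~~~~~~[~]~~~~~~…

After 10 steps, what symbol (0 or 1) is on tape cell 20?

0

gen 0: q0 h=20  …~~~~~~[~]~~~~~~…
gen 1: q2 h=19  …~~~~~~[~]+~~~~~…
gen 2: q0 h=20  …~~~~~+[+]~~~~~~…
gen 3: q1 h=19  …~~~~~~[+]~~~~~~…
gen 4: q0 h=18  …~~~~~~[~]~~~~~~…
gen 5: q2 h=17  …~~~~~~[~]+~~~~~…
gen 6: q0 h=18  …~~~~~+[+]~~~~~~…
gen 7: q1 h=17  …~~~~~~[+]~~~~~~…
gen 8: q0 h=16  …~~~~~~[~]~~~~~~…
gen 9: q2 h=15  …~~~~~~[~]+~~~~~…
gen 10: q0 h=16  …~~~~~+[+]~~~~~~…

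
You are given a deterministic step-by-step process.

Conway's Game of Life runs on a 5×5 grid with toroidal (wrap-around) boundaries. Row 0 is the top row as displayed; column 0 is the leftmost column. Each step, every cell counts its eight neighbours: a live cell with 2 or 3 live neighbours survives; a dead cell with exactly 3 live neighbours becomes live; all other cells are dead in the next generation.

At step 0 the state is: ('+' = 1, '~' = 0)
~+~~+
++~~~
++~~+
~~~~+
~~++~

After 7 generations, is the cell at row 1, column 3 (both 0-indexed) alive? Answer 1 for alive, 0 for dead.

0

k=0  ~+~~+
++~~~
++~~+
~~~~+
~~++~
k=1  ~+~++
~~+~~
~+~~+
~++~+
+~+++
k=2  ~+~~~
~++~+
~+~~~
~~~~~
~~~~~
k=3  +++~~
~++~~
+++~~
~~~~~
~~~~~
k=4  +~+~~
~~~+~
+~+~~
~+~~~
~+~~~
k=5  ~++~~
~~+++
~++~~
+++~~
+++~~
k=6  ~~~~+
+~~~~
~~~~+
~~~+~
~~~+~
k=7  ~~~~+
+~~~+
~~~~+
~~~++
~~~++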